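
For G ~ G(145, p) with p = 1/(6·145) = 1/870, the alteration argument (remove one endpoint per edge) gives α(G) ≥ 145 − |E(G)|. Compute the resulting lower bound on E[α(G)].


E[|E(G)|] = C(145, 2)·p = 10440 · (1/870) = 12.
E[α(G)] ≥ n − E[|E(G)|] = 145 − 12 = 133.
Numerically: ≈ 133.00000.
(This is only a lower bound; the true E[α(G)] may be larger.)

E[α(G)] ≥ 133 ≈ 133.00000.


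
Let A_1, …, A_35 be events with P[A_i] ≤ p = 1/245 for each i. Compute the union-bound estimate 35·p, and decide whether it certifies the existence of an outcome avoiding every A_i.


Union bound: P[∪_{i=1}^{35} A_i] ≤ Σ_i P[A_i] ≤ 35·p = 35·(1/245) = 1/7.
Numerically: 1/7 ≈ 0.142857.
Is 1/7 < 1? YES.
Since P[∪ A_i] ≤ 1/7 < 1, the complement has P[∩ A_i^c] ≥ 1 − 1/7 = 6/7 > 0, so some outcome avoids every A_i.

35·p = 1/7 ≈ 0.142857; existence CERTIFIED by the union bound.


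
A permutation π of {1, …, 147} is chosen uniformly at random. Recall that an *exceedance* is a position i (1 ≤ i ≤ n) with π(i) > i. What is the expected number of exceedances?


Write X = Σ_{i=1}^{147} X_i, where X_i = 1_{π(i) > i}.
For each fixed i, π(i) is uniform over {1, …, 147} (marginal of a uniform permutation), so P[π(i) > i] = (n − i)/n. Summing: Σ_{i=1}^{147} (n − i)/n = (0 + 1 + … + 146)/147 = 147(147 − 1)/(2·147) = (147 − 1)/2.
Hence E[X] = Σ_{i=1}^{147} (147 − i)/147 = 73 ≈ 73.000000.

E[X] = 73 = 73.000000.


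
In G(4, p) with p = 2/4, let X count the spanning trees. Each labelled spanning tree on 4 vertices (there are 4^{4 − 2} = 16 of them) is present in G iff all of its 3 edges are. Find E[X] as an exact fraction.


K_4 has 4^{4 − 2} = 16 labelled spanning trees.
For each such spanning tree H, let X_H = 1 if all 3 edges of H are present in G. Then P[X_H = 1] = p^{3} = (1/2)^{3} = 1/8.
By linearity of expectation: E[X] = Σ_H E[X_H] = 16 · p^{3} = 16 · 1/8 = 2.
Numerically: E[X] ≈ 2.

E[X] = 16 · (1/2)^{3} = 2 ≈ 2.


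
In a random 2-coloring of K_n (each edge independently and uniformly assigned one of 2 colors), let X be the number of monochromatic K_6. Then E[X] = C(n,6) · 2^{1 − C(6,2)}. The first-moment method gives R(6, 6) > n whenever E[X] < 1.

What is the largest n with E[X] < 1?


We need C(n, 6) · 2^{1 − 15} < 1, i.e. C(n, 6) < 2^{15 − 1} = 16384.
Check values of n near the boundary:
  n = 16: C(16, 6) = 8008; 8008 < 16384? YES
  n = 17: C(17, 6) = 12376; 12376 < 16384? YES
  n = 18: C(18, 6) = 18564; 18564 < 16384? NO
The largest n with C(n, 6) < 16384 is n = 17 (where E[X] = 1547/2048 ≈ 0.755371). Hence R(6, 6) > 17, i.e. R(6, 6) ≥ 18.

Largest n = 17; hence R(6, 6) > 17.


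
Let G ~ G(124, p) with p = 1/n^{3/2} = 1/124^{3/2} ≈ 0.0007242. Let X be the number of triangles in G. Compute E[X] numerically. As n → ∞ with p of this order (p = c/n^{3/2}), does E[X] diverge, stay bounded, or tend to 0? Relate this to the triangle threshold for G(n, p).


Number of potential triangles: C(124, 3) = 310124.
Each occurs with probability p³ ≈ (0.0007242)³ ≈ 3.798415e-10.
By linearity: E[X] = C(124, 3)·p³ ≈ 310124 · 3.798415e-10 ≈ 0.0001.
Since α = 3/2 > 1, p = c/n^{3/2} = o(1/n) is below the triangle threshold p ~ 1/n. Asymptotically E[X] ~ (c³/6)·n^{3(1−α)} = (1³/6)·n^{-1.5} → 0, so by Markov's inequality G has no triangles w.h.p.

E[X] ≈ 0.0001; in regime p = Θ(1/n^{3/2}) E[X] tends to 0 (below the triangle threshold p ~ 1/n).


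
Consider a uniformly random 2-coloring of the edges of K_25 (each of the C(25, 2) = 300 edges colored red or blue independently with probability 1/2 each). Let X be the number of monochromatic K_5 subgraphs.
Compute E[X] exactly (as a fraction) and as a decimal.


Let X = Σ_S X_S over the C(25, 5) = 53130 subsets S of size 5, where X_S = 1 if the K_5 on S is monochromatic.
For a fixed S, the K_5 on S has C(5, 2) = 10 edges. P[all 10 edges red] = (1/2)^10, and likewise for blue, so P[monochromatic] = 2·(1/2)^10 = 2^{1 − 10} = 1/512.
By linearity: E[X] = C(25, 5) · 2^{1 − 10} = 53130 · 1/512 = 26565/256.
Numerically: E[X] ≈ 103.770.

E[X] = C(25,5)·2^(1−C(5,2)) = 26565/256 ≈ 103.770.


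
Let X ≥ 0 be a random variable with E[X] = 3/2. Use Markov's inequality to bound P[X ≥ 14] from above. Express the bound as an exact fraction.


μ = E[X] = 3/2, a = 14.
Markov: P[X ≥ 14] ≤ μ/a = (3/2)/14 = 3/28.
Numerically: ≈ 0.10714.
(Since a = 14 > μ = 1.50000, the bound 3/28 is < 1 and informative.)

P[X ≥ 14] ≤ 3/28 ≈ 0.10714.


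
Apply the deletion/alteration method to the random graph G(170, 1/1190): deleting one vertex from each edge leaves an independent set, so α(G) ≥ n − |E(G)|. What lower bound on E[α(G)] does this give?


E[|E(G)|] = C(170, 2)·p = 14365 · (1/1190) = 169/14.
E[α(G)] ≥ n − E[|E(G)|] = 170 − 169/14 = 2211/14.
Numerically: ≈ 157.92857.
(This is only a lower bound; the true E[α(G)] may be larger.)

E[α(G)] ≥ 2211/14 ≈ 157.92857.


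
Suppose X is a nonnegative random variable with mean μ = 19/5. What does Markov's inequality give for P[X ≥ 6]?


μ = E[X] = 19/5, a = 6.
Markov: P[X ≥ 6] ≤ μ/a = (19/5)/6 = 19/30.
Numerically: ≈ 0.6333.
(Since a = 6 > μ = 3.8000, the bound 19/30 is < 1 and informative.)

P[X ≥ 6] ≤ 19/30 ≈ 0.6333.


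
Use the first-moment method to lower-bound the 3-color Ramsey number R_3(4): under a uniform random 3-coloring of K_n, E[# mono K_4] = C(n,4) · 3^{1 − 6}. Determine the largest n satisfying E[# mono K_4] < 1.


We need C(n, 4) · 3^{1 − 6} < 1, i.e. C(n, 4) < 3^{6 − 1} = 243.
Check values of n near the boundary:
  n = 4: C(4, 4) = 1; 1 < 243? YES
  n = 5: C(5, 4) = 5; 5 < 243? YES
  n = 6: C(6, 4) = 15; 15 < 243? YES
  n = 7: C(7, 4) = 35; 35 < 243? YES
  n = 8: C(8, 4) = 70; 70 < 243? YES
  n = 9: C(9, 4) = 126; 126 < 243? YES
  n = 10: C(10, 4) = 210; 210 < 243? YES
  n = 11: C(11, 4) = 330; 330 < 243? NO
  n = 12: C(12, 4) = 495; 495 < 243? NO
The largest n with C(n, 4) < 243 is n = 10 (where E[X] = 70/81 ≈ 0.8641975). Hence R_3(4) > 10, i.e. R_3(4) ≥ 11.

Largest n = 10; hence R_3(4) > 10.


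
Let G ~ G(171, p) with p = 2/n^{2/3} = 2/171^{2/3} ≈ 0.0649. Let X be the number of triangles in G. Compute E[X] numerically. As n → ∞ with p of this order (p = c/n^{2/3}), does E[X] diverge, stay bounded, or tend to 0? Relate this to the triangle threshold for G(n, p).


Number of potential triangles: C(171, 3) = 818805.
Each occurs with probability p³ ≈ (0.0649)³ ≈ 2.73588e-04.
By linearity: E[X] = C(171, 3)·p³ ≈ 818805 · 2.73588e-04 ≈ 224.016.
Since α = 2/3 < 1, p = c/n^{2/3} ≫ 1/n is above the triangle threshold p ~ 1/n. Asymptotically E[X] ~ (c³/6)·n^{3(1−α)} = (2³/6)·n^{1} → ∞; triangles are abundant w.h.p.

E[X] ≈ 224.016; in regime p = Θ(1/n^{2/3}) E[X] diverges (above the triangle threshold p ~ 1/n).


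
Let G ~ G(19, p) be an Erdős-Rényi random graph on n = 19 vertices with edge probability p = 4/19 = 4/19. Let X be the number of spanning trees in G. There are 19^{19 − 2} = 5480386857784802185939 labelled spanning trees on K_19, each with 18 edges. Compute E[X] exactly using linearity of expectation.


K_19 has 19^{19 − 2} = 5480386857784802185939 labelled spanning trees.
For each such spanning tree H, let X_H = 1 if all 18 edges of H are present in G. Then P[X_H = 1] = p^{18} = (4/19)^{18} = 68719476736/104127350297911241532841.
By linearity: E[X] = Σ_H E[X_H] = 5480386857784802185939 · p^{18} = 5480386857784802185939 · 68719476736/104127350297911241532841 = 68719476736/19.
Numerically: E[X] ≈ 3.617e+09.

E[X] = 5480386857784802185939 · (4/19)^{18} = 68719476736/19 ≈ 3.617e+09.


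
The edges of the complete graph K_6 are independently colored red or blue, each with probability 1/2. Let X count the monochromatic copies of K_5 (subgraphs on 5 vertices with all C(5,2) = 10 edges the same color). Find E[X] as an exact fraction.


Let X = Σ_S X_S over the C(6, 5) = 6 subsets S of size 5, where X_S = 1 if the K_5 on S is monochromatic.
For a fixed S, the K_5 on S has C(5, 2) = 10 edges. P[all 10 edges red] = (1/2)^10, and likewise for blue, so P[monochromatic] = 2·(1/2)^10 = 2^{1 − 10} = 1/512.
By linearity of expectation: E[X] = C(6, 5) · 2^{1 − 10} = 6 · 1/512 = 3/256.
Numerically: E[X] ≈ 0.011719.

E[X] = C(6,5)·2^(1−C(5,2)) = 3/256 ≈ 0.011719.


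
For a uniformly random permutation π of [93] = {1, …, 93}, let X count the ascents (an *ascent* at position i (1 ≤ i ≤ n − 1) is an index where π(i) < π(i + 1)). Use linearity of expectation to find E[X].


Write X = Σ X_I over i = 1, …, 92, with X_I the indicator of one ascent.
There are 92 indicators.
For each fixed i, the pair (π(i), π(i+1)) is a uniformly random ordered pair of distinct values from {1, …, 93}; by symmetry P[π(i) < π(i+1)] = 1/2.
By linearity: E[X] = 92 · (1/2) = (93 − 1) · (1/2) = 46 ≈ 46.000000.

E[X] = 46 = 46.000000.


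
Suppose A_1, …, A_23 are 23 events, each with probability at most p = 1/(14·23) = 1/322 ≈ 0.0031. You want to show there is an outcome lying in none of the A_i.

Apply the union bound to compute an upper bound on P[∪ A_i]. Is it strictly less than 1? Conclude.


Union bound: P[∪_{i=1}^{23} A_i] ≤ Σ_i P[A_i] ≤ 23·p = 23·(1/322) = 1/14.
Numerically: 1/14 ≈ 0.0714.
Is 1/14 < 1? YES.
Since P[∪ A_i] ≤ 1/14 < 1, the complement has P[∩ A_i^c] ≥ 1 − 1/14 = 13/14 > 0, so some outcome avoids every A_i.

23·p = 1/14 ≈ 0.0714; existence CERTIFIED by the union bound.


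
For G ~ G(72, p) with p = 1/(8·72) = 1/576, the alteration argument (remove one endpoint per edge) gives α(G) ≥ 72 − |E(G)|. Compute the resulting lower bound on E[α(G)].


E[|E(G)|] = C(72, 2)·p = 2556 · (1/576) = 71/16.
E[α(G)] ≥ n − E[|E(G)|] = 72 − 71/16 = 1081/16.
Numerically: ≈ 67.562500.
(This is only a lower bound; the true E[α(G)] may be larger.)

E[α(G)] ≥ 1081/16 ≈ 67.562500.


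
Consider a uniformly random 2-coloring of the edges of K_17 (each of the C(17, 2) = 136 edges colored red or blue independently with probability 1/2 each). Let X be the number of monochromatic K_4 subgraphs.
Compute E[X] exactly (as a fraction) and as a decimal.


Let X = Σ_S X_S over the C(17, 4) = 2380 subsets S of size 4, where X_S = 1 if the K_4 on S is monochromatic.
For a fixed S, the K_4 on S has C(4, 2) = 6 edges. P[all 6 edges red] = (1/2)^6, and likewise for blue, so P[monochromatic] = 2·(1/2)^6 = 2^{1 − 6} = 1/32.
By linearity of expectation: E[X] = C(17, 4) · 2^{1 − 6} = 2380 · 1/32 = 595/8.
Numerically: E[X] ≈ 74.375.

E[X] = C(17,4)·2^(1−C(4,2)) = 595/8 ≈ 74.375.


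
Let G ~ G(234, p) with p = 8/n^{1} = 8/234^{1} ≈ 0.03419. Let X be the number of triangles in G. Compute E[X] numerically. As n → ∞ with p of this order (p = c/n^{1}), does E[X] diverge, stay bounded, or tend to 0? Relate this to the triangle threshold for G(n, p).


Number of potential triangles: C(234, 3) = 2108184.
Each occurs with probability p³ ≈ (0.03419)³ ≈ 3.995972e-05.
By linearity: E[X] = C(234, 3)·p³ ≈ 2108184 · 3.995972e-05 ≈ 84.2424.
Here α = 1, so p = 8/n is exactly at the triangle threshold p ~ 1/n. Asymptotically E[X] → c³/6 = 8³/6 = 256/3 ≈ 85.3333, a bounded constant. In this regime the triangle count is asymptotically Poisson(c³/6).

E[X] ≈ 84.2424; in regime p = Θ(1/n^{1}) E[X] stays bounded (at the triangle threshold p ~ 1/n).


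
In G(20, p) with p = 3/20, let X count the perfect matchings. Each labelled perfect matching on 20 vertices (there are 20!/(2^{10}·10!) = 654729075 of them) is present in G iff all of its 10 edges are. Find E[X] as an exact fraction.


K_20 has 20!/(2^{10}·10!) = 654729075 labelled perfect matchings.
For each such perfect matching H, let X_H = 1 if all 10 edges of H are present in G. Then P[X_H = 1] = p^{10} = (3/20)^{10} = 59049/10240000000000.
Summing the indicators: E[X] = Σ_H E[X_H] = 654729075 · p^{10} = 654729075 · 59049/10240000000000 = 1546443885987/409600000000.
Numerically: E[X] ≈ 3.7755.

E[X] = 654729075 · (3/20)^{10} = 1546443885987/409600000000 ≈ 3.7755.


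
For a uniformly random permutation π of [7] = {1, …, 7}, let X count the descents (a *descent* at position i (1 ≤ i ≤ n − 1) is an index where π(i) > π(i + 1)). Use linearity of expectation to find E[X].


Write X = Σ X_I over i = 1, …, 6, with X_I the indicator of one descent.
There are 6 indicators.
For each fixed i, the pair (π(i), π(i+1)) is a uniformly random ordered pair of distinct values from {1, …, 7}; by symmetry P[π(i) > π(i+1)] = 1/2.
By linearity: E[X] = 6 · (1/2) = (7 − 1) · (1/2) = 3 ≈ 3.0000.

E[X] = 3 = 3.0000.


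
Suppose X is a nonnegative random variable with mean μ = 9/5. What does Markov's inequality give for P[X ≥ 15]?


μ = E[X] = 9/5, a = 15.
Markov: P[X ≥ 15] ≤ μ/a = (9/5)/15 = 3/25.
Numerically: ≈ 0.12000.
(Since a = 15 > μ = 1.80000, the bound 3/25 is < 1 and informative.)

P[X ≥ 15] ≤ 3/25 ≈ 0.12000.


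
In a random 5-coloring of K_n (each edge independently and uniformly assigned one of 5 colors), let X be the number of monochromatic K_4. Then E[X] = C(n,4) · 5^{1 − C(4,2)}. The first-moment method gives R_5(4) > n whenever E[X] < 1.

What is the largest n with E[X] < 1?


We need C(n, 4) · 5^{1 − 6} < 1, i.e. C(n, 4) < 5^{6 − 1} = 3125.
Check values of n near the boundary:
  n = 15: C(15, 4) = 1365; 1365 < 3125? YES
  n = 16: C(16, 4) = 1820; 1820 < 3125? YES
  n = 17: C(17, 4) = 2380; 2380 < 3125? YES
  n = 18: C(18, 4) = 3060; 3060 < 3125? YES
  n = 19: C(19, 4) = 3876; 3876 < 3125? NO
The largest n with C(n, 4) < 3125 is n = 18 (where E[X] = 612/625 ≈ 0.9792000). Hence R_5(4) > 18, i.e. R_5(4) ≥ 19.

Largest n = 18; hence R_5(4) > 18.


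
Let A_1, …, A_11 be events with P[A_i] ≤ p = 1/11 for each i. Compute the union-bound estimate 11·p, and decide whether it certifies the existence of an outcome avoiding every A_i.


Union bound: P[∪_{i=1}^{11} A_i] ≤ Σ_i P[A_i] ≤ 11·p = 11·(1/11) = 1.
Numerically: 1 ≈ 1.00000.
Is 1 < 1? NO.
Since the bound 1 is ≥ 1, the union bound is uninformative here; it does NOT by itself certify existence.

11·p = 1 ≈ 1.00000; existence NOT certified by the union bound.


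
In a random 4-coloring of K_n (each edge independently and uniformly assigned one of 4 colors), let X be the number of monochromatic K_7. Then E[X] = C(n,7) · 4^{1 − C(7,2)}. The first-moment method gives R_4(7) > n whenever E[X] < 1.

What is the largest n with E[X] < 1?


We need C(n, 7) · 4^{1 − 21} < 1, i.e. C(n, 7) < 4^{21 − 1} = 1099511627776.
Check values of n near the boundary:
  n = 177: C(177, 7) = 957664425960; 957664425960 < 1099511627776? YES
  n = 178: C(178, 7) = 996867063280; 996867063280 < 1099511627776? YES
  n = 179: C(179, 7) = 1037437234460; 1037437234460 < 1099511627776? YES
  n = 180: C(180, 7) = 1079414463600; 1079414463600 < 1099511627776? YES
  n = 181: C(181, 7) = 1122839183400; 1122839183400 < 1099511627776? NO
  n = 182: C(182, 7) = 1167752750736; 1167752750736 < 1099511627776? NO
The largest n with C(n, 7) < 1099511627776 is n = 180 (where E[X] = 67463403975/68719476736 ≈ 0.98172). Hence R_4(7) > 180, i.e. R_4(7) ≥ 181.

Largest n = 180; hence R_4(7) > 180.


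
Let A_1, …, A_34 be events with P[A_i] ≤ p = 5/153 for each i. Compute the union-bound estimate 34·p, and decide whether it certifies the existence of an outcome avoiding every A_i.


Union bound: P[∪_{i=1}^{34} A_i] ≤ Σ_i P[A_i] ≤ 34·p = 34·(5/153) = 10/9.
Numerically: 10/9 ≈ 1.111111.
Is 10/9 < 1? NO.
Since the bound 10/9 is ≥ 1, the union bound is uninformative here; it does NOT by itself certify existence.

34·p = 10/9 ≈ 1.111111; existence NOT certified by the union bound.


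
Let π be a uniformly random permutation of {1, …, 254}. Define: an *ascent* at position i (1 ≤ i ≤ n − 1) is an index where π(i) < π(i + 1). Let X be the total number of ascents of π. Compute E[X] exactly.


Write X = Σ X_I over i = 1, …, 253, with X_I the indicator of one ascent.
There are 253 indicators.
For each fixed i, the pair (π(i), π(i+1)) is a uniformly random ordered pair of distinct values from {1, …, 254}; by symmetry P[π(i) < π(i+1)] = 1/2.
By linearity: E[X] = 253 · (1/2) = (254 − 1) · (1/2) = 253/2 ≈ 126.500.

E[X] = 253/2 = 126.500.


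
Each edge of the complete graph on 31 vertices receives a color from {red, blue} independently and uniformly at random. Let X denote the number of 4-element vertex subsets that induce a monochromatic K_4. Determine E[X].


Let X = Σ_S X_S over the C(31, 4) = 31465 subsets S of size 4, where X_S = 1 if the K_4 on S is monochromatic.
For a fixed S, the K_4 on S has C(4, 2) = 6 edges. P[all 6 edges red] = (1/2)^6, and likewise for blue, so P[monochromatic] = 2·(1/2)^6 = 2^{1 − 6} = 1/32.
By linearity of expectation: E[X] = C(31, 4) · 2^{1 − 6} = 31465 · 1/32 = 31465/32.
Numerically: E[X] ≈ 983.281250.

E[X] = C(31,4)·2^(1−C(4,2)) = 31465/32 ≈ 983.281250.


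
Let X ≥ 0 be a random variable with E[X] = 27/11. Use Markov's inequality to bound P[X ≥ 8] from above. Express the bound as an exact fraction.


μ = E[X] = 27/11, a = 8.
Markov: P[X ≥ 8] ≤ μ/a = (27/11)/8 = 27/88.
Numerically: ≈ 0.306818.
(Since a = 8 > μ = 2.454545, the bound 27/88 is < 1 and informative.)

P[X ≥ 8] ≤ 27/88 ≈ 0.306818.


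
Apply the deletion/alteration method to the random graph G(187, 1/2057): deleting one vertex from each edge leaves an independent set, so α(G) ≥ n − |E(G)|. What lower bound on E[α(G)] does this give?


E[|E(G)|] = C(187, 2)·p = 17391 · (1/2057) = 93/11.
E[α(G)] ≥ n − E[|E(G)|] = 187 − 93/11 = 1964/11.
Numerically: ≈ 178.5455.
(This is only a lower bound; the true E[α(G)] may be larger.)

E[α(G)] ≥ 1964/11 ≈ 178.5455.


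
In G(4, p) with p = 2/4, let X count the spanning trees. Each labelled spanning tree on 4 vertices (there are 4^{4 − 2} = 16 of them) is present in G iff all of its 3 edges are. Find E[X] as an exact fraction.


K_4 has 4^{4 − 2} = 16 labelled spanning trees.
For each such spanning tree H, let X_H = 1 if all 3 edges of H are present in G. Then P[X_H = 1] = p^{3} = (1/2)^{3} = 1/8.
By linearity: E[X] = Σ_H E[X_H] = 16 · p^{3} = 16 · 1/8 = 2.
Numerically: E[X] ≈ 2.

E[X] = 16 · (1/2)^{3} = 2 ≈ 2.


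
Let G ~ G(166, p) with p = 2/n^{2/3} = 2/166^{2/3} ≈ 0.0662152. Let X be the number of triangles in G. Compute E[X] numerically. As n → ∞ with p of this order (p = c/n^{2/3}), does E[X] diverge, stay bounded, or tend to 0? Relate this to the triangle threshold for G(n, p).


Number of potential triangles: C(166, 3) = 748660.
Each occurs with probability p³ ≈ (0.0662152)³ ≈ 2.90317898e-04.
By linearity: E[X] = C(166, 3)·p³ ≈ 748660 · 2.90317898e-04 ≈ 217.349398.
Since α = 2/3 < 1, p = c/n^{2/3} ≫ 1/n is above the triangle threshold p ~ 1/n. Asymptotically E[X] ~ (c³/6)·n^{3(1−α)} = (2³/6)·n^{1} → ∞; triangles are abundant w.h.p.

E[X] ≈ 217.349398; in regime p = Θ(1/n^{2/3}) E[X] diverges (above the triangle threshold p ~ 1/n).


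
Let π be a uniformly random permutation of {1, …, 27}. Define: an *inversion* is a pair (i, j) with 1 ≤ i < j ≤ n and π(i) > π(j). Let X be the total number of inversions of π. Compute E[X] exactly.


Write X = Σ X_I over the C(27, 2) = 351 pairs i < j, with X_I the indicator of one inversion.
There are 351 indicators.
For each fixed pair i < j, the values π(i) and π(j) are two distinct elements of {1, …, 27} in uniformly random order; by symmetry P[π(i) > π(j)] = 1/2.
By linearity: E[X] = 351 · (1/2) = C(27, 2) · (1/2) = 351/2 = 351/2 ≈ 175.500.

E[X] = 351/2 = 175.500.


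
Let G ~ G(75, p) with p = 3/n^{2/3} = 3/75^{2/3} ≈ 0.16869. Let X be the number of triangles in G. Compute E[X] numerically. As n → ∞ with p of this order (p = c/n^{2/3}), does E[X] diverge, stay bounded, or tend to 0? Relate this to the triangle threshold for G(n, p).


Number of potential triangles: C(75, 3) = 67525.
Each occurs with probability p³ ≈ (0.16869)³ ≈ 4.8000000e-03.
By linearity: E[X] = C(75, 3)·p³ ≈ 67525 · 4.8000000e-03 ≈ 324.12000.
Since α = 2/3 < 1, p = c/n^{2/3} ≫ 1/n is above the triangle threshold p ~ 1/n. Asymptotically E[X] ~ (c³/6)·n^{3(1−α)} = (3³/6)·n^{1} → ∞; triangles are abundant w.h.p.

E[X] ≈ 324.12000; in regime p = Θ(1/n^{2/3}) E[X] diverges (above the triangle threshold p ~ 1/n).


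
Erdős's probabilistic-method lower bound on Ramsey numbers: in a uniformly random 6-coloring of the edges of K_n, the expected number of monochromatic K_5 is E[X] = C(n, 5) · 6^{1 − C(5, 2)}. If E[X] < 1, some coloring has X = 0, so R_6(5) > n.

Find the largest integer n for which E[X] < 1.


We need C(n, 5) · 6^{1 − 10} < 1, i.e. C(n, 5) < 6^{10 − 1} = 10077696.
Check values of n near the boundary:
  n = 61: C(61, 5) = 5949147; 5949147 < 10077696? YES
  n = 62: C(62, 5) = 6471002; 6471002 < 10077696? YES
  n = 63: C(63, 5) = 7028847; 7028847 < 10077696? YES
  n = 64: C(64, 5) = 7624512; 7624512 < 10077696? YES
  n = 65: C(65, 5) = 8259888; 8259888 < 10077696? YES
  n = 66: C(66, 5) = 8936928; 8936928 < 10077696? YES
  n = 67: C(67, 5) = 9657648; 9657648 < 10077696? YES
  n = 68: C(68, 5) = 10424128; 10424128 < 10077696? NO
The largest n with C(n, 5) < 10077696 is n = 67 (where E[X] = 67067/69984 ≈ 0.9583). Hence R_6(5) > 67, i.e. R_6(5) ≥ 68.

Largest n = 67; hence R_6(5) > 67.


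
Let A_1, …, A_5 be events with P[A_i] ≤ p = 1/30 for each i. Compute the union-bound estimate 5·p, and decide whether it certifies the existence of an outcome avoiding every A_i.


Union bound: P[∪_{i=1}^{5} A_i] ≤ Σ_i P[A_i] ≤ 5·p = 5·(1/30) = 1/6.
Numerically: 1/6 ≈ 0.166667.
Is 1/6 < 1? YES.
Since P[∪ A_i] ≤ 1/6 < 1, the complement has P[∩ A_i^c] ≥ 1 − 1/6 = 5/6 > 0, so some outcome avoids every A_i.

5·p = 1/6 ≈ 0.166667; existence CERTIFIED by the union bound.


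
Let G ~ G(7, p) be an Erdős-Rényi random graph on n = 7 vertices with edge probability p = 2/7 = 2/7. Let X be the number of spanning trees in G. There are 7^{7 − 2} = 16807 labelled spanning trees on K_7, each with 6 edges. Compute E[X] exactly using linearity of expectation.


K_7 has 7^{7 − 2} = 16807 labelled spanning trees.
For each such spanning tree H, let X_H = 1 if all 6 edges of H are present in G. Then P[X_H = 1] = p^{6} = (2/7)^{6} = 64/117649.
Summing the indicators: E[X] = Σ_H E[X_H] = 16807 · p^{6} = 16807 · 64/117649 = 64/7.
Numerically: E[X] ≈ 9.1429.

E[X] = 16807 · (2/7)^{6} = 64/7 ≈ 9.1429.


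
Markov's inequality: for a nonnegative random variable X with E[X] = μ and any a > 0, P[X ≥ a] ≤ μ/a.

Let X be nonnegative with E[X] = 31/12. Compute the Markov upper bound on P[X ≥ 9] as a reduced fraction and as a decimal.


μ = E[X] = 31/12, a = 9.
Markov: P[X ≥ 9] ≤ μ/a = (31/12)/9 = 31/108.
Numerically: ≈ 0.287037.
(Since a = 9 > μ = 2.583333, the bound 31/108 is < 1 and informative.)

P[X ≥ 9] ≤ 31/108 ≈ 0.287037.


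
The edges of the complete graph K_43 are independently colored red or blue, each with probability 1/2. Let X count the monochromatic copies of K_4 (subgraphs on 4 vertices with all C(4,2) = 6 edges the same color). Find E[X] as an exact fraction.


Let X = Σ_S X_S over the C(43, 4) = 123410 subsets S of size 4, where X_S = 1 if the K_4 on S is monochromatic.
For a fixed S, the K_4 on S has C(4, 2) = 6 edges. P[all 6 edges red] = (1/2)^6, and likewise for blue, so P[monochromatic] = 2·(1/2)^6 = 2^{1 − 6} = 1/32.
By linearity: E[X] = C(43, 4) · 2^{1 − 6} = 123410 · 1/32 = 61705/16.
Numerically: E[X] ≈ 3856.5625.

E[X] = C(43,4)·2^(1−C(4,2)) = 61705/16 ≈ 3856.5625.


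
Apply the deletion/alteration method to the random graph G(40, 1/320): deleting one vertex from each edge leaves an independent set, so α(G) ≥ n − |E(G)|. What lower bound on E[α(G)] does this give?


E[|E(G)|] = C(40, 2)·p = 780 · (1/320) = 39/16.
E[α(G)] ≥ n − E[|E(G)|] = 40 − 39/16 = 601/16.
Numerically: ≈ 37.562500.
(This is only a lower bound; the true E[α(G)] may be larger.)

E[α(G)] ≥ 601/16 ≈ 37.562500.


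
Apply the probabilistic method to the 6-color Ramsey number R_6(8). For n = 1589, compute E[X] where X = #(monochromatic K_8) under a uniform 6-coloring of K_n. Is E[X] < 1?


E[X] = C(1589, 8) · 6^{1 − 28} = 990389025825605844438 · 6^{−27} = 990389025825605844438/1023490369077469249536.
As a reduced fraction: E[X] = 165064837637600974073/170581728179578208256 ≈ 0.967658.
Is E[X] < 1? YES.
Since E[X] < 1, there exists a 6-coloring of K_{1589} with no monochromatic K_8; hence R_6(8) > 1589.

E[X] = 165064837637600974073/170581728179578208256 ≈ 0.967658; E[X] < 1, so R_6(8) > 1589.


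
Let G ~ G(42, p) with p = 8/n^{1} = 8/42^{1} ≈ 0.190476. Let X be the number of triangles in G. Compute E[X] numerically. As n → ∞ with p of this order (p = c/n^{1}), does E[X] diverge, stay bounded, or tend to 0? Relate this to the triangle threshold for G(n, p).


Number of potential triangles: C(42, 3) = 11480.
Each occurs with probability p³ ≈ (0.190476)³ ≈ 6.91070079e-03.
By linearity: E[X] = C(42, 3)·p³ ≈ 11480 · 6.91070079e-03 ≈ 79.334845.
Here α = 1, so p = 8/n is exactly at the triangle threshold p ~ 1/n. Asymptotically E[X] → c³/6 = 8³/6 = 256/3 ≈ 85.333333, a bounded constant. In this regime the triangle count is asymptotically Poisson(c³/6).

E[X] ≈ 79.334845; in regime p = Θ(1/n^{1}) E[X] stays bounded (at the triangle threshold p ~ 1/n).


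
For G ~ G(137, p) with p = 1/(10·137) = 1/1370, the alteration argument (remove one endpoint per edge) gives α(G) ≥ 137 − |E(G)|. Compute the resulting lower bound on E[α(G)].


E[|E(G)|] = C(137, 2)·p = 9316 · (1/1370) = 34/5.
E[α(G)] ≥ n − E[|E(G)|] = 137 − 34/5 = 651/5.
Numerically: ≈ 130.200000.
(This is only a lower bound; the true E[α(G)] may be larger.)

E[α(G)] ≥ 651/5 ≈ 130.200000.


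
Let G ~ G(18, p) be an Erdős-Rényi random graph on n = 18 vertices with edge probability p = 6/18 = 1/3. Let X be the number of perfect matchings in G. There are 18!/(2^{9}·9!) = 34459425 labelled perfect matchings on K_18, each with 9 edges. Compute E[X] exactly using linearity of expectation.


K_18 has 18!/(2^{9}·9!) = 34459425 labelled perfect matchings.
For each such perfect matching H, let X_H = 1 if all 9 edges of H are present in G. Then P[X_H = 1] = p^{9} = (1/3)^{9} = 1/19683.
Summing the indicators: E[X] = Σ_H E[X_H] = 34459425 · p^{9} = 34459425 · 1/19683 = 425425/243.
Numerically: E[X] ≈ 1751.

E[X] = 34459425 · (1/3)^{9} = 425425/243 ≈ 1751.


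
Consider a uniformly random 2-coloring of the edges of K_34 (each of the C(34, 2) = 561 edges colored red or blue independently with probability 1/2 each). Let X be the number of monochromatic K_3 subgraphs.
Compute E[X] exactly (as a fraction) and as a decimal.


Let X = Σ_S X_S over the C(34, 3) = 5984 subsets S of size 3, where X_S = 1 if the K_3 on S is monochromatic.
For a fixed S, the K_3 on S has C(3, 2) = 3 edges. P[all 3 edges red] = (1/2)^3, and likewise for blue, so P[monochromatic] = 2·(1/2)^3 = 2^{1 − 3} = 1/4.
By linearity of expectation: E[X] = C(34, 3) · 2^{1 − 3} = 5984 · 1/4 = 1496.
Numerically: E[X] ≈ 1496.0000.

E[X] = C(34,3)·2^(1−C(3,2)) = 1496 ≈ 1496.0000.


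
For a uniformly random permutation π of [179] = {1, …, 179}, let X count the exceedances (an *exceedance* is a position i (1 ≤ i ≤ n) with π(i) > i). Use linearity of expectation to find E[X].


Write X = Σ_{i=1}^{179} X_i, where X_i = 1_{π(i) > i}.
For each fixed i, π(i) is uniform over {1, …, 179} (marginal of a uniform permutation), so P[π(i) > i] = (n − i)/n. Summing: Σ_{i=1}^{179} (n − i)/n = (0 + 1 + … + 178)/179 = 179(179 − 1)/(2·179) = (179 − 1)/2.
Hence E[X] = Σ_{i=1}^{179} (179 − i)/179 = 89 ≈ 89.000000.

E[X] = 89 = 89.000000.


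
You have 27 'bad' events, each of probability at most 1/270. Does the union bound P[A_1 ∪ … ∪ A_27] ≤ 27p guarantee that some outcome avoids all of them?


Union bound: P[∪_{i=1}^{27} A_i] ≤ Σ_i P[A_i] ≤ 27·p = 27·(1/270) = 1/10.
Numerically: 1/10 ≈ 0.100000.
Is 1/10 < 1? YES.
Since P[∪ A_i] ≤ 1/10 < 1, the complement has P[∩ A_i^c] ≥ 1 − 1/10 = 9/10 > 0, so some outcome avoids every A_i.

27·p = 1/10 ≈ 0.100000; existence CERTIFIED by the union bound.


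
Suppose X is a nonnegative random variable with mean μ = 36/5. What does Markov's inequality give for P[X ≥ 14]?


μ = E[X] = 36/5, a = 14.
Markov: P[X ≥ 14] ≤ μ/a = (36/5)/14 = 18/35.
Numerically: ≈ 0.514286.
(Since a = 14 > μ = 7.200000, the bound 18/35 is < 1 and informative.)

P[X ≥ 14] ≤ 18/35 ≈ 0.514286.


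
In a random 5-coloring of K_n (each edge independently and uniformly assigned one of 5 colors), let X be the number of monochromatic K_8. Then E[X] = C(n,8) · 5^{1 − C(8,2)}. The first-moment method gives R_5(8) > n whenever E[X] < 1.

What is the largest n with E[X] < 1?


We need C(n, 8) · 5^{1 − 28} < 1, i.e. C(n, 8) < 5^{28 − 1} = 7450580596923828125.
Check values of n near the boundary:
  n = 857: C(857, 8) = 6983854138365964575; 6983854138365964575 < 7450580596923828125? YES
  n = 858: C(858, 8) = 7049584530256467771; 7049584530256467771 < 7450580596923828125? YES
  n = 859: C(859, 8) = 7115855595170747139; 7115855595170747139 < 7450580596923828125? YES
  n = 860: C(860, 8) = 7182671140665308145; 7182671140665308145 < 7450580596923828125? YES
  n = 861: C(861, 8) = 7250034996615275865; 7250034996615275865 < 7450580596923828125? YES
  n = 862: C(862, 8) = 7317951015318931845; 7317951015318931845 < 7450580596923828125? YES
  n = 863: C(863, 8) = 7386423071602617757; 7386423071602617757 < 7450580596923828125? YES
  n = 864: C(864, 8) = 7455455062926006708; 7455455062926006708 < 7450580596923828125? NO
The largest n with C(n, 8) < 7450580596923828125 is n = 863 (where E[X] = 7386423071602617757/7450580596923828125 ≈ 0.9913889). Hence R_5(8) > 863, i.e. R_5(8) ≥ 864.

Largest n = 863; hence R_5(8) > 863.


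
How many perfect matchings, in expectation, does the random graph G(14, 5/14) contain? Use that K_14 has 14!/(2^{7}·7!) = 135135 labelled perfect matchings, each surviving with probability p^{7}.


K_14 has 14!/(2^{7}·7!) = 135135 labelled perfect matchings.
For each such perfect matching H, let X_H = 1 if all 7 edges of H are present in G. Then P[X_H = 1] = p^{7} = (5/14)^{7} = 78125/105413504.
By linearity of expectation: E[X] = Σ_H E[X_H] = 135135 · p^{7} = 135135 · 78125/105413504 = 1508203125/15059072.
Numerically: E[X] ≈ 100.15.

E[X] = 135135 · (5/14)^{7} = 1508203125/15059072 ≈ 100.15.


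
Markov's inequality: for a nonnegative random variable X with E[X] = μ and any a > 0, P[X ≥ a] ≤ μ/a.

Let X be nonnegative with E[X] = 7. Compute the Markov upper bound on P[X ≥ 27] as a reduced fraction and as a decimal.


μ = E[X] = 7, a = 27.
Markov: P[X ≥ 27] ≤ μ/a = (7)/27 = 7/27.
Numerically: ≈ 0.2593.
(Since a = 27 > μ = 7.0000, the bound 7/27 is < 1 and informative.)

P[X ≥ 27] ≤ 7/27 ≈ 0.2593.


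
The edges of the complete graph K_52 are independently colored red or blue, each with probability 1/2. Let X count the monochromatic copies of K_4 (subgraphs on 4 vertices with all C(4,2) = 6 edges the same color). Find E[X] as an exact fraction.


Let X = Σ_S X_S over the C(52, 4) = 270725 subsets S of size 4, where X_S = 1 if the K_4 on S is monochromatic.
For a fixed S, the K_4 on S has C(4, 2) = 6 edges. P[all 6 edges red] = (1/2)^6, and likewise for blue, so P[monochromatic] = 2·(1/2)^6 = 2^{1 − 6} = 1/32.
By linearity: E[X] = C(52, 4) · 2^{1 − 6} = 270725 · 1/32 = 270725/32.
Numerically: E[X] ≈ 8460.156250.

E[X] = C(52,4)·2^(1−C(4,2)) = 270725/32 ≈ 8460.156250.


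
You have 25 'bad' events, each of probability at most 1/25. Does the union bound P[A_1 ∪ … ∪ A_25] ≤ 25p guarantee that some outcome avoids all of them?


Union bound: P[∪_{i=1}^{25} A_i] ≤ Σ_i P[A_i] ≤ 25·p = 25·(1/25) = 1.
Numerically: 1 ≈ 1.00000.
Is 1 < 1? NO.
Since the bound 1 is ≥ 1, the union bound is uninformative here; it does NOT by itself certify existence.

25·p = 1 ≈ 1.00000; existence NOT certified by the union bound.


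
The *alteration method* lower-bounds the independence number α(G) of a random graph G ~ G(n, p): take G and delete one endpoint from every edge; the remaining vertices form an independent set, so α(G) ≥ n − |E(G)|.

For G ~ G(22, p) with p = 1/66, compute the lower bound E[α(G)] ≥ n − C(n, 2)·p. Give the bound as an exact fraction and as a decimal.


E[|E(G)|] = C(22, 2)·p = 231 · (1/66) = 7/2.
E[α(G)] ≥ n − E[|E(G)|] = 22 − 7/2 = 37/2.
Numerically: ≈ 18.50000.
(This is only a lower bound; the true E[α(G)] may be larger.)

E[α(G)] ≥ 37/2 ≈ 18.50000.


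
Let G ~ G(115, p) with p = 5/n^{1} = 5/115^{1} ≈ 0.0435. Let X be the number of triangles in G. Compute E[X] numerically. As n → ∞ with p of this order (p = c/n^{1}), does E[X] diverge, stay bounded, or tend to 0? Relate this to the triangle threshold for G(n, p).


Number of potential triangles: C(115, 3) = 246905.
Each occurs with probability p³ ≈ (0.0435)³ ≈ 8.21895e-05.
By linearity: E[X] = C(115, 3)·p³ ≈ 246905 · 8.21895e-05 ≈ 20.293.
Here α = 1, so p = 5/n is exactly at the triangle threshold p ~ 1/n. Asymptotically E[X] → c³/6 = 5³/6 = 125/6 ≈ 20.833, a bounded constant. In this regime the triangle count is asymptotically Poisson(c³/6).

E[X] ≈ 20.293; in regime p = Θ(1/n^{1}) E[X] stays bounded (at the triangle threshold p ~ 1/n).


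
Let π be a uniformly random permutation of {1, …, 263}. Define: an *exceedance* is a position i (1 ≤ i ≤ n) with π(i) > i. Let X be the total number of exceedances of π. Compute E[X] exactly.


Write X = Σ_{i=1}^{263} X_i, where X_i = 1_{π(i) > i}.
For each fixed i, π(i) is uniform over {1, …, 263} (marginal of a uniform permutation), so P[π(i) > i] = (n − i)/n. Summing: Σ_{i=1}^{263} (n − i)/n = (0 + 1 + … + 262)/263 = 263(263 − 1)/(2·263) = (263 − 1)/2.
Hence E[X] = Σ_{i=1}^{263} (263 − i)/263 = 131 ≈ 131.000000.

E[X] = 131 = 131.000000.


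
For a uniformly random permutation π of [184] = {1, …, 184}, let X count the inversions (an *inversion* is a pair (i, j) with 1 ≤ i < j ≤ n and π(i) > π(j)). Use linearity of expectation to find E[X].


Write X = Σ X_I over the C(184, 2) = 16836 pairs i < j, with X_I the indicator of one inversion.
There are 16836 indicators.
For each fixed pair i < j, the values π(i) and π(j) are two distinct elements of {1, …, 184} in uniformly random order; by symmetry P[π(i) > π(j)] = 1/2.
By linearity: E[X] = 16836 · (1/2) = C(184, 2) · (1/2) = 16836/2 = 8418 ≈ 8418.00000.

E[X] = 8418 = 8418.00000.


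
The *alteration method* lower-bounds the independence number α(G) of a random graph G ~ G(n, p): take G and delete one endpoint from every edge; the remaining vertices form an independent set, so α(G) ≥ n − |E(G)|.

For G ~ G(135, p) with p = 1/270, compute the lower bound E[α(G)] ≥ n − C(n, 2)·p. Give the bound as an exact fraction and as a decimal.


E[|E(G)|] = C(135, 2)·p = 9045 · (1/270) = 67/2.
E[α(G)] ≥ n − E[|E(G)|] = 135 − 67/2 = 203/2.
Numerically: ≈ 101.500000.
(This is only a lower bound; the true E[α(G)] may be larger.)

E[α(G)] ≥ 203/2 ≈ 101.500000.


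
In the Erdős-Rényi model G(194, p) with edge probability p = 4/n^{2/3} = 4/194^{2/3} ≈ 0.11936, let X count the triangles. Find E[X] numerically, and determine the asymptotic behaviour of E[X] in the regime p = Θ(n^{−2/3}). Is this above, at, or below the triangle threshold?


Number of potential triangles: C(194, 3) = 1198144.
Each occurs with probability p³ ≈ (0.11936)³ ≈ 1.70049952e-03.
By linearity: E[X] = C(194, 3)·p³ ≈ 1198144 · 1.70049952e-03 ≈ 2037.443299.
Since α = 2/3 < 1, p = c/n^{2/3} ≫ 1/n is above the triangle threshold p ~ 1/n. Asymptotically E[X] ~ (c³/6)·n^{3(1−α)} = (4³/6)·n^{1} → ∞; triangles are abundant w.h.p.

E[X] ≈ 2037.443299; in regime p = Θ(1/n^{2/3}) E[X] diverges (above the triangle threshold p ~ 1/n).


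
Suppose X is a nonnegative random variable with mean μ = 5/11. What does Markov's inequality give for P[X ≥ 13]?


μ = E[X] = 5/11, a = 13.
Markov: P[X ≥ 13] ≤ μ/a = (5/11)/13 = 5/143.
Numerically: ≈ 0.03497.
(Since a = 13 > μ = 0.45455, the bound 5/143 is < 1 and informative.)

P[X ≥ 13] ≤ 5/143 ≈ 0.03497.


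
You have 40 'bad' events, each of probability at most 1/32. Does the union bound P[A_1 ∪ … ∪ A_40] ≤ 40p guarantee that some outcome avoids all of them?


Union bound: P[∪_{i=1}^{40} A_i] ≤ Σ_i P[A_i] ≤ 40·p = 40·(1/32) = 5/4.
Numerically: 5/4 ≈ 1.2500.
Is 5/4 < 1? NO.
Since the bound 5/4 is ≥ 1, the union bound is uninformative here; it does NOT by itself certify existence.

40·p = 5/4 ≈ 1.2500; existence NOT certified by the union bound.


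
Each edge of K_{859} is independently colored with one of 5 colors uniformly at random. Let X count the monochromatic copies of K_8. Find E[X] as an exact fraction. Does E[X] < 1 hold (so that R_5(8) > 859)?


E[X] = C(859, 8) · 5^{1 − 28} = 7115855595170747139 · 5^{−27} = 7115855595170747139/7450580596923828125.
As a reduced fraction: E[X] = 7115855595170747139/7450580596923828125 ≈ 0.9551.
Is E[X] < 1? YES.
Since E[X] < 1, there exists a 5-coloring of K_{859} with no monochromatic K_8; hence R_5(8) > 859.

E[X] = 7115855595170747139/7450580596923828125 ≈ 0.9551; E[X] < 1, so R_5(8) > 859.


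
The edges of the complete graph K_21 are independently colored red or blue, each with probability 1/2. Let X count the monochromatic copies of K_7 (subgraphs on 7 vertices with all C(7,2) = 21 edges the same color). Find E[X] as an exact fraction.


Let X = Σ_S X_S over the C(21, 7) = 116280 subsets S of size 7, where X_S = 1 if the K_7 on S is monochromatic.
For a fixed S, the K_7 on S has C(7, 2) = 21 edges. P[all 21 edges red] = (1/2)^21, and likewise for blue, so P[monochromatic] = 2·(1/2)^21 = 2^{1 − 21} = 1/1048576.
By linearity: E[X] = C(21, 7) · 2^{1 − 21} = 116280 · 1/1048576 = 14535/131072.
Numerically: E[X] ≈ 0.11089.

E[X] = C(21,7)·2^(1−C(7,2)) = 14535/131072 ≈ 0.11089.


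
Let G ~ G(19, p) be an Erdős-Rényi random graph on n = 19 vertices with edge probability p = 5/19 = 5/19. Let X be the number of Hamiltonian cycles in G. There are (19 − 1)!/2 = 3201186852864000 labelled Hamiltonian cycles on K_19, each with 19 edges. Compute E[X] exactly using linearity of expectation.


K_19 has (19 − 1)!/2 = 3201186852864000 labelled Hamiltonian cycles.
For each such Hamiltonian cycle H, let X_H = 1 if all 19 edges of H are present in G. Then P[X_H = 1] = p^{19} = (5/19)^{19} = 19073486328125/1978419655660313589123979.
Summing the indicators: E[X] = Σ_H E[X_H] = 3201186852864000 · p^{19} = 3201186852864000 · 19073486328125/1978419655660313589123979 = 61057793671875000000000000000/1978419655660313589123979.
Numerically: E[X] ≈ 30861.9.

E[X] = 3201186852864000 · (5/19)^{19} = 61057793671875000000000000000/1978419655660313589123979 ≈ 30861.9.


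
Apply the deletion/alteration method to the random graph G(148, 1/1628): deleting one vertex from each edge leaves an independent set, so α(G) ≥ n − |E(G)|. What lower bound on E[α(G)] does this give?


E[|E(G)|] = C(148, 2)·p = 10878 · (1/1628) = 147/22.
E[α(G)] ≥ n − E[|E(G)|] = 148 − 147/22 = 3109/22.
Numerically: ≈ 141.318.
(This is only a lower bound; the true E[α(G)] may be larger.)

E[α(G)] ≥ 3109/22 ≈ 141.318.


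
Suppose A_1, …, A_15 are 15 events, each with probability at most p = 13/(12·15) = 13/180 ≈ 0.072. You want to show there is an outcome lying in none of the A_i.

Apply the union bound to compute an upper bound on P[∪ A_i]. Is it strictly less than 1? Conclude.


Union bound: P[∪_{i=1}^{15} A_i] ≤ Σ_i P[A_i] ≤ 15·p = 15·(13/180) = 13/12.
Numerically: 13/12 ≈ 1.083.
Is 13/12 < 1? NO.
Since the bound 13/12 is ≥ 1, the union bound is uninformative here; it does NOT by itself certify existence.

15·p = 13/12 ≈ 1.083; existence NOT certified by the union bound.
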